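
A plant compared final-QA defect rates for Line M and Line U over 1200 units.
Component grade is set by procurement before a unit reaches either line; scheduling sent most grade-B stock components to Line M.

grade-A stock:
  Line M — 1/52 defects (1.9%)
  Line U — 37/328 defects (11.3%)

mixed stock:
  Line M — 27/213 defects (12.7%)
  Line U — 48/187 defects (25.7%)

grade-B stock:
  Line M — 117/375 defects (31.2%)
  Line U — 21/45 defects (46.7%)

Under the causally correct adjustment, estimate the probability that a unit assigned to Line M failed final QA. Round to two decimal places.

0.16

Component grade differs across lines for reasons unrelated to any effect of the line itself, and it separately predicts the outcome — a classic confounder. We must compare within component grade levels.
Standardising Line M to the population component grade mix: 0.317·1/52 + 0.333·27/213 + 0.350·117/375 = 0.158.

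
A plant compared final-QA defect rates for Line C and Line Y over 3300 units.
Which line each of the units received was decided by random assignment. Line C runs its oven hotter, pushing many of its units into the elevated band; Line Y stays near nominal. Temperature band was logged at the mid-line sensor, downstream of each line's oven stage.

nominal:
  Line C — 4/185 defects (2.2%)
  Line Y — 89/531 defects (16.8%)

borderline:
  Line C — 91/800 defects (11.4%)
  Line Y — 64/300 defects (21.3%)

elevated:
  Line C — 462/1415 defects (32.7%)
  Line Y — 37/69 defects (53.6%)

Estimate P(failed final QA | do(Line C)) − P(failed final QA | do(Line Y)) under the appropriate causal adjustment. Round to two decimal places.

+0.02

In-process temperature band is downstream of the line. One should not condition on a consequence of treatment, so the overall rates are the right comparison.
The causal difference is the pooled difference: 0.232 − 0.211 = +0.021.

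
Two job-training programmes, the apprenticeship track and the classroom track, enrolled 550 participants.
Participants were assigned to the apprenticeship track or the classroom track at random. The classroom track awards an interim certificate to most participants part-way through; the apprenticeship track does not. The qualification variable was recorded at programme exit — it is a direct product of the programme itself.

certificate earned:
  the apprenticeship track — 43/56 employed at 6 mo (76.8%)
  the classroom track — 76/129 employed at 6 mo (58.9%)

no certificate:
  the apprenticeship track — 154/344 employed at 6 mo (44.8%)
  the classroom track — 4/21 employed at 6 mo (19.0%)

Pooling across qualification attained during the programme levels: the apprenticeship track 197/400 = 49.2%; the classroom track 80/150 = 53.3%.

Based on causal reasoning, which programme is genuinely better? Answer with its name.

the classroom track

the apprenticeship track is higher inside every qualification attained during the programme stratum but the classroom track is higher in aggregate. Whether to stratify depends on how qualification attained during the programme relates to the programme.
Qualification attained during the programme lies on the pathway programme → qualification attained during the programme → outcome, so adjusting for it blocks the indirect effect. For the total causal effect of programme, use the unadjusted pooled rates.
Pooled: the apprenticeship track 49.2% vs the classroom track 53.3%; the classroom track is higher overall.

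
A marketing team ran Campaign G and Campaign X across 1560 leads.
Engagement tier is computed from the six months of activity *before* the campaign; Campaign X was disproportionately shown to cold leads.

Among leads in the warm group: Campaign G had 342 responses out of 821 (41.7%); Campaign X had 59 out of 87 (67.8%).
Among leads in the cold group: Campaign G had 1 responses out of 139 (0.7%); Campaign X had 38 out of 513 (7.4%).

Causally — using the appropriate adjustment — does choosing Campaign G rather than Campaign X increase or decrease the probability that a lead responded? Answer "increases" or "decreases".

decreases

Here engagement tier is a common cause — it drives both which campaign a case falls under and the outcome. The crude comparison mixes populations; the stratum-specific rates are the causally relevant ones.
Within each level — warm: 41.7% vs 67.8%; cold: 0.7% vs 7.4% — Campaign X is higher every time.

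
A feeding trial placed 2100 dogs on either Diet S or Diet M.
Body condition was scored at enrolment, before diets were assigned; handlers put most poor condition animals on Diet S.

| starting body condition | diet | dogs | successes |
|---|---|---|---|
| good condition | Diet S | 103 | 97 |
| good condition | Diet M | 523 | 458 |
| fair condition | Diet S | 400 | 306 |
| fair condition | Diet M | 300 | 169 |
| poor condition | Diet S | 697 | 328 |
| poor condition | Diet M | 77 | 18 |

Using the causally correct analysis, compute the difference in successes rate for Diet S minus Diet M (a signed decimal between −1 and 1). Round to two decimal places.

+0.17

Starting body condition is set before the diet has any effect — it is not caused by the diet — and it independently drives the outcome. That makes it a confounder, so the causal comparison is within starting body condition levels.
Adjusting over the population distribution of starting body condition: 0.298·(0.942−0.876) + 0.333·(0.765−0.563) + 0.369·(0.471−0.234) = +0.174.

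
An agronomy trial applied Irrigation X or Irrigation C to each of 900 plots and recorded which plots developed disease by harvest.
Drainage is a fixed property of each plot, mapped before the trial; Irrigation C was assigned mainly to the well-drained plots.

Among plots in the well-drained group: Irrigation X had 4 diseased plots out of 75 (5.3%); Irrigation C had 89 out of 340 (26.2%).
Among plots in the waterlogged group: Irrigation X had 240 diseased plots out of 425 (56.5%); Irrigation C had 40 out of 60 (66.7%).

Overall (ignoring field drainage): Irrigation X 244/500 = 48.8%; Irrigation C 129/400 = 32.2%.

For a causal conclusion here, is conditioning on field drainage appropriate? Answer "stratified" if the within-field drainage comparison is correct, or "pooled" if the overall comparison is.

The field drainage-specific comparison favours Irrigation X throughout, but the pooled figures favour Irrigation C. The question is whether to condition on field drainage.
Field drainage differs across irrigations for reasons unrelated to any effect of the irrigation itself, and it separately predicts the outcome — a classic confounder. We must compare within field drainage levels.
Within each level — well-drained: 5.3% vs 26.2%; waterlogged: 56.5% vs 66.7% — Irrigation X is lower every time.

stratified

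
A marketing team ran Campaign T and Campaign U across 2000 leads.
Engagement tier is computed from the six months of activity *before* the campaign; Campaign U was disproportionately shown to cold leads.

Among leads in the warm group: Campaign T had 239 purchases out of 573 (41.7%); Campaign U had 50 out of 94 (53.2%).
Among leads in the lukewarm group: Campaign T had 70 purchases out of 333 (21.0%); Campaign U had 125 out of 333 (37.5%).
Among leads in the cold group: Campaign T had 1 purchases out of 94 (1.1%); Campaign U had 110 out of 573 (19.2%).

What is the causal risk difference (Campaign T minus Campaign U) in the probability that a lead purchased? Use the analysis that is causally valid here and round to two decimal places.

The imbalance in engagement tier arose from how leads were allocated, not from anything the campaign did; and engagement tier independently affects the outcome. The pooled gap is confounded — condition on engagement tier.
Adjusting over the population distribution of engagement tier: 0.334·(0.417−0.532) + 0.333·(0.210−0.375) + 0.334·(0.011−0.192) = -0.154.

-0.15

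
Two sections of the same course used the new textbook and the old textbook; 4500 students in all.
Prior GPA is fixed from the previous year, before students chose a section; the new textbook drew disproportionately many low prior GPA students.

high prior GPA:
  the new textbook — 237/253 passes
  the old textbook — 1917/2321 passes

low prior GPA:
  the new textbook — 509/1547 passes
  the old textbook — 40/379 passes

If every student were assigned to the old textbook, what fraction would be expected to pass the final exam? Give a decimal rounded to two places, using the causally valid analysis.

The stratified and pooled comparisons disagree (the new textbook wins within each prior GPA band; the old textbook wins overall), so the answer turns on the causal role of prior GPA band.
Prior GPA band is set before the teaching method has any effect — it is not caused by the teaching method — and it independently drives the outcome. That makes it a confounder, so the causal comparison is within prior GPA band levels.
Standardising the old textbook to the population prior GPA band mix: 0.572·1917/2321 + 0.428·40/379 = 0.518.

0.52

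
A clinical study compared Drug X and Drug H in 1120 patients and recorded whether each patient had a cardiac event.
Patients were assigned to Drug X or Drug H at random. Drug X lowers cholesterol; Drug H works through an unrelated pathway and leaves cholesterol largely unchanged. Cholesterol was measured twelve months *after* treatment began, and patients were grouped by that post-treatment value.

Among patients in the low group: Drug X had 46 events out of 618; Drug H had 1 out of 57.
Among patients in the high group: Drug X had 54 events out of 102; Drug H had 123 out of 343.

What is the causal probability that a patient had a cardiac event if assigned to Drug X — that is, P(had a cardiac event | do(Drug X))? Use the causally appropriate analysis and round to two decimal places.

0.14

Drug H is lower inside every cholesterol stratum but Drug X is lower in aggregate. Whether to stratify depends on how cholesterol relates to the drug.
Stratifying would compare drugs among patients the drugs themselves sorted into cholesterol groups — a form of selection on an intermediate. The unconditioned pooled rates give the total causal effect.
So P(outcome | do(Drug X)) is just the pooled rate for Drug X: 100/720 = 0.139.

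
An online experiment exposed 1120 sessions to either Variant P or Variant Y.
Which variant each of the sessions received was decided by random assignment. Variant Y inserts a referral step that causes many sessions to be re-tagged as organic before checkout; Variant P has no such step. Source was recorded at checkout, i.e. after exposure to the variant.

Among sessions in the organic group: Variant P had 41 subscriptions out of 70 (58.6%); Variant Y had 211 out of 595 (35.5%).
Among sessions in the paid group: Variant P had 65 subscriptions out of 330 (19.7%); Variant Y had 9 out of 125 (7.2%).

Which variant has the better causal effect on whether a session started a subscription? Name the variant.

Variant Y

The traffic source-specific comparison favours Variant P throughout, but the pooled figures favour Variant Y. The question is whether to condition on traffic source.
Because the variant influences traffic source, traffic source is a post-treatment mediator, not a confounder. Stratifying on it would bias the estimate; the causal effect is the crude pooled difference.
Pooled: Variant P 26.5% vs Variant Y 30.6%; Variant Y is higher overall.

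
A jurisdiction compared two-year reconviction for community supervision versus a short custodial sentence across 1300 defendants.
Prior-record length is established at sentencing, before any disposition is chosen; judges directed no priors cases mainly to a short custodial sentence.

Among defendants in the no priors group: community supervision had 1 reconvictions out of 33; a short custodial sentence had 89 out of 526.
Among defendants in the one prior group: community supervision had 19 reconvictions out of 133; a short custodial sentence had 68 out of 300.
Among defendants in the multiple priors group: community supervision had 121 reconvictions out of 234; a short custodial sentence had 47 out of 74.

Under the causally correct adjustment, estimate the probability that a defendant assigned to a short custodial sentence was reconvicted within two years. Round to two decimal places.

Prior-record length is set before the disposition has any effect — it is not caused by the disposition — and it independently drives the outcome. That makes it a confounder, so the causal comparison is within prior-record length levels.
Standardising a short custodial sentence to the population prior-record length mix: 0.430·89/526 + 0.333·68/300 + 0.237·47/74 = 0.299.

0.30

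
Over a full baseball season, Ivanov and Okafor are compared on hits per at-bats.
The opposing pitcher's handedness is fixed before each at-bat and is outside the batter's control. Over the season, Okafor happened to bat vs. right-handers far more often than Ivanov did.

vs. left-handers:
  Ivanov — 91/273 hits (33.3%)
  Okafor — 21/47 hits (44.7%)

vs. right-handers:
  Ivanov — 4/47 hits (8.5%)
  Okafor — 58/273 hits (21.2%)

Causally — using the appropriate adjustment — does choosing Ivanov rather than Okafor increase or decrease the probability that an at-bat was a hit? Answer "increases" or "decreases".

Okafor is higher inside every pitcher handedness stratum but Ivanov is higher in aggregate. Whether to stratify depends on how pitcher handedness relates to the player.
Here pitcher handedness is a common cause — it drives both which player a case falls under and the outcome. The crude comparison mixes populations; the stratum-specific rates are the causally relevant ones.
Within each level — vs. left-handers: 33.3% vs 44.7%; vs. right-handers: 8.5% vs 21.2% — Okafor is higher every time.

decreases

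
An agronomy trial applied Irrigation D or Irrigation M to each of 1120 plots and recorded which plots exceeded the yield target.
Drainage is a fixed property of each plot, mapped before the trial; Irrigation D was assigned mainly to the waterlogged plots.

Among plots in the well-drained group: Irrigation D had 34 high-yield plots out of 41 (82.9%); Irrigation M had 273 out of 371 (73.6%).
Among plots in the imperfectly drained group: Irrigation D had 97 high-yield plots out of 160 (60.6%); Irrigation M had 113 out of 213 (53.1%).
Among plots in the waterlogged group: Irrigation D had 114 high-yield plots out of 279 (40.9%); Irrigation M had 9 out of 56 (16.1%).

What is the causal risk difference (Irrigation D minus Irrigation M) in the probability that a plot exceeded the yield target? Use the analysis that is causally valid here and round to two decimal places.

The imbalance in field drainage arose from how plots were allocated, not from anything the irrigation did; and field drainage independently affects the outcome. The pooled gap is confounded — condition on field drainage.
Adjusting over the population distribution of field drainage: 0.368·(0.829−0.736) + 0.333·(0.606−0.531) + 0.299·(0.409−0.161) = +0.134.

+0.13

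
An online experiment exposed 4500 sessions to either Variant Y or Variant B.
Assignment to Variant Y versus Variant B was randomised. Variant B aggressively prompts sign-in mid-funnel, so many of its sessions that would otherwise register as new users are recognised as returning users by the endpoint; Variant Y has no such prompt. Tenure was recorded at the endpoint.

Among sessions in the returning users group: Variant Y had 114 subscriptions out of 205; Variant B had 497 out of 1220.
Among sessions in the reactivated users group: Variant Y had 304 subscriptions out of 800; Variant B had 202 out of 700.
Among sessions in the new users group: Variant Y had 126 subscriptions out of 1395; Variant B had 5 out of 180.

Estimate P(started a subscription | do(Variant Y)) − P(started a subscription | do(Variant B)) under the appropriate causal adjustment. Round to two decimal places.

-0.11

User tenure is recorded after the variant and is itself shifted by it — it sits on the causal path from variant to outcome. Conditioning on a mediator would strip out part of the effect we want; the pooled comparison gives the total causal effect.
The causal difference is the pooled difference: 0.227 − 0.335 = -0.109.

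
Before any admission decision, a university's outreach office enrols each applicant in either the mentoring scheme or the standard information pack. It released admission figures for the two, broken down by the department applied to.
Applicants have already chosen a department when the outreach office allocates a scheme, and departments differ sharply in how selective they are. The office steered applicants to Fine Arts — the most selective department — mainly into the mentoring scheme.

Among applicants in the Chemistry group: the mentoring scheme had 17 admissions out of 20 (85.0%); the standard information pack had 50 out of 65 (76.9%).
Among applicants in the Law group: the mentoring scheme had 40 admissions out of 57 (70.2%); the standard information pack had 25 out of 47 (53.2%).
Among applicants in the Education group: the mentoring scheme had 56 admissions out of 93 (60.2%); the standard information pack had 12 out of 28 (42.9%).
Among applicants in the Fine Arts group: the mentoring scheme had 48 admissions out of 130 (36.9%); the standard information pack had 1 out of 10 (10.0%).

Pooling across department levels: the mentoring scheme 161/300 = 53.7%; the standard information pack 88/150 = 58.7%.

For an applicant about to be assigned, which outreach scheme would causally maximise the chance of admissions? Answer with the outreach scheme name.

the mentoring scheme

the mentoring scheme is higher inside every department stratum but the standard information pack is higher in aggregate. Whether to stratify depends on how department relates to the outreach scheme.
The imbalance in department arose from how applicants were allocated, not from anything the outreach scheme did; and department independently affects the outcome. The pooled gap is confounded — condition on department.
Within each level — Chemistry: 85.0% vs 76.9%; Law: 70.2% vs 53.2%; Education: 60.2% vs 42.9%; Fine Arts: 36.9% vs 10.0% — the mentoring scheme is higher every time.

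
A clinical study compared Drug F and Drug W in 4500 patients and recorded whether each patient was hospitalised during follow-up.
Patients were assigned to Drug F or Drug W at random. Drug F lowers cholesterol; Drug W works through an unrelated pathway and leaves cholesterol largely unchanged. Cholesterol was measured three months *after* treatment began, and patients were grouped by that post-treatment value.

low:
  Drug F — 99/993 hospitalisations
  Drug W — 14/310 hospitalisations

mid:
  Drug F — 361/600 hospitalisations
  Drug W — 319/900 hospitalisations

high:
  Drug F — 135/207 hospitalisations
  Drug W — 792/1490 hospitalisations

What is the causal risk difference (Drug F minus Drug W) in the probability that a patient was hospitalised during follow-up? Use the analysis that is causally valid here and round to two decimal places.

-0.09

The cholesterol-specific comparison favours Drug W throughout, but the pooled figures favour Drug F. The question is whether to condition on cholesterol.
The distribution of cholesterol is itself part of what the drug does — it is an intermediate outcome. Holding it fixed would remove that part of the effect; the total effect is the pooled difference.
The causal difference is the pooled difference: 0.331 − 0.417 = -0.086.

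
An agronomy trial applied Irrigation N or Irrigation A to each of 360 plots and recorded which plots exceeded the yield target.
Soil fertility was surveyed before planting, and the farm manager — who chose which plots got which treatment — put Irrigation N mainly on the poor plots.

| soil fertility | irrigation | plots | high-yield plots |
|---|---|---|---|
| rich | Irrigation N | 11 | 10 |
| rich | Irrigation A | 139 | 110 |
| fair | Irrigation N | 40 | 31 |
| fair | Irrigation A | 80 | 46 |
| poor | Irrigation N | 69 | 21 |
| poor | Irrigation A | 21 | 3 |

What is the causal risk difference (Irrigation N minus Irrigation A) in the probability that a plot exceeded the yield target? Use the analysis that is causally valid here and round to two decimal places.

+0.16

Nothing the irrigation does changes soil fertility; the imbalance is an allocation artefact. With soil fertility also predicting the outcome, the pooled figure is confounded, and the within-stratum comparison is the causal one.
Adjusting over the population distribution of soil fertility: 0.417·(0.909−0.791) + 0.333·(0.775−0.575) + 0.250·(0.304−0.143) = +0.156.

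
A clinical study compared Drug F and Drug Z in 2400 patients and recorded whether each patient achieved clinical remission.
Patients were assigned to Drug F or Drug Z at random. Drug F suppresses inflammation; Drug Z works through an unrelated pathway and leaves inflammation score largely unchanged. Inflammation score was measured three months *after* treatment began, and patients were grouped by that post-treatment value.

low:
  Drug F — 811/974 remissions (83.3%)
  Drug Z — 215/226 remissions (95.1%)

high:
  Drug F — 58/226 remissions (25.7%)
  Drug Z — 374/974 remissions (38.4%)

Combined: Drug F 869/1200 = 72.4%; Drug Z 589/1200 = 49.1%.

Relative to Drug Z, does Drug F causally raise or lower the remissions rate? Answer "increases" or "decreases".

increases

The inflammation score-specific comparison favours Drug Z throughout, but the pooled figures favour Drug F. The question is whether to condition on inflammation score.
Inflammation score here is a post-treatment variable shaped by the drug; conditioning on it would introduce bias rather than remove it. The overall comparison is the causal one.
Pooled: Drug F 72.4% vs Drug Z 49.1%; Drug F is higher overall.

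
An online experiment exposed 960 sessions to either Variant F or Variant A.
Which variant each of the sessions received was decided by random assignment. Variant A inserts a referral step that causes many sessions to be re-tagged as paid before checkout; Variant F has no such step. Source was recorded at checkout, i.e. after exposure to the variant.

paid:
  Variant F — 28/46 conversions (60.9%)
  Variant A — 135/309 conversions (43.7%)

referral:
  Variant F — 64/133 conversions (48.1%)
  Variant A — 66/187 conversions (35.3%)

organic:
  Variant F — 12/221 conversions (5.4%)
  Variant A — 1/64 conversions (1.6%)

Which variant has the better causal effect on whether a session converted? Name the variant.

Variant A

Variant F is higher inside every traffic source stratum but Variant A is higher in aggregate. Whether to stratify depends on how traffic source relates to the variant.
Traffic source here is a post-treatment variable shaped by the variant; conditioning on it would introduce bias rather than remove it. The overall comparison is the causal one.
Pooled: Variant F 26.0% vs Variant A 36.1%; Variant A is higher overall.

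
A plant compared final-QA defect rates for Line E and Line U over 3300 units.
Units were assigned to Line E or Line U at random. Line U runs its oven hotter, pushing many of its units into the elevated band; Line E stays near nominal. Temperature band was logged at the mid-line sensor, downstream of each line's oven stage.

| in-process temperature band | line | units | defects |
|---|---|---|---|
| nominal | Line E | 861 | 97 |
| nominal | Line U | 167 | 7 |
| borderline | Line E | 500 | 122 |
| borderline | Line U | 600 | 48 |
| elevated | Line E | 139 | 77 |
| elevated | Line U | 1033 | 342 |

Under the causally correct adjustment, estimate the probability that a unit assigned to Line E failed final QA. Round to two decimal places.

In-process temperature band is recorded after the line and is itself shifted by it — it sits on the causal path from line to outcome. Conditioning on a mediator would strip out part of the effect we want; the pooled comparison gives the total causal effect.
So P(outcome | do(Line E)) is just the pooled rate for Line E: 296/1500 = 0.197.

0.20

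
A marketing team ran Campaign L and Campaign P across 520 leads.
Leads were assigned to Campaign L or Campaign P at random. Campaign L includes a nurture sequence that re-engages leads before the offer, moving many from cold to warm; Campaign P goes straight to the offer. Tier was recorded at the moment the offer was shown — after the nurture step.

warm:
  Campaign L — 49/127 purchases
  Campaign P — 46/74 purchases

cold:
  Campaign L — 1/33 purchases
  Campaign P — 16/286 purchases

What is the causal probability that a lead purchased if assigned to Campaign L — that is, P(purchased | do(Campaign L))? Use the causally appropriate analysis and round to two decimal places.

0.31

The engagement tier-specific comparison favours Campaign P throughout, but the pooled figures favour Campaign L. The question is whether to condition on engagement tier.
The distribution of engagement tier is itself part of what the campaign does — it is an intermediate outcome. Holding it fixed would remove that part of the effect; the total effect is the pooled difference.
So P(outcome | do(Campaign L)) is just the pooled rate for Campaign L: 50/160 = 0.312.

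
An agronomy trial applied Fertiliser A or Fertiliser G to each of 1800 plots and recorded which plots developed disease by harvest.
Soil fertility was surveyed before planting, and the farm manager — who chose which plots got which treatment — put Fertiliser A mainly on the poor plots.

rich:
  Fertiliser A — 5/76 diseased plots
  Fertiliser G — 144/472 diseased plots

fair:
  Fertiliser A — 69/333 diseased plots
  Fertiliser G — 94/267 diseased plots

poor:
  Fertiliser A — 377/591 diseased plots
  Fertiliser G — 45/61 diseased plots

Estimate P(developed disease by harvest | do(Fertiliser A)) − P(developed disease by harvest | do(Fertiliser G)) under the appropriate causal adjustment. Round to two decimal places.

Soil fertility differs across fertilisers for reasons unrelated to any effect of the fertiliser itself, and it separately predicts the outcome — a classic confounder. We must compare within soil fertility levels.
Adjusting over the population distribution of soil fertility: 0.304·(0.066−0.305) + 0.333·(0.207−0.352) + 0.362·(0.638−0.738) = -0.157.

-0.16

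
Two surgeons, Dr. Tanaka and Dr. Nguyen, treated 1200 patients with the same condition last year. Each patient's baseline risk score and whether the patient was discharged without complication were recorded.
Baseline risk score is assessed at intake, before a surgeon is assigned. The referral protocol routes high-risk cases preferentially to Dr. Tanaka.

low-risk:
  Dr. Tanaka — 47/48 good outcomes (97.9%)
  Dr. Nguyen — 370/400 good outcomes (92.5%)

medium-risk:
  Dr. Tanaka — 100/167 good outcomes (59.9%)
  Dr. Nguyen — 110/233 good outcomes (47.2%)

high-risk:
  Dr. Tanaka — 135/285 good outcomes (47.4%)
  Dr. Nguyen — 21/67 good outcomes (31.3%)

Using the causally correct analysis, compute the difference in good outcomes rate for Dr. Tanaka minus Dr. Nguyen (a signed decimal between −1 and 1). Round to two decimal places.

+0.11

Baseline risk score is set before the surgeon has any effect — it is not caused by the surgeon — and it independently drives the outcome. That makes it a confounder, so the causal comparison is within baseline risk score levels.
Adjusting over the population distribution of baseline risk score: 0.373·(0.979−0.925) + 0.333·(0.599−0.472) + 0.293·(0.474−0.313) = +0.109.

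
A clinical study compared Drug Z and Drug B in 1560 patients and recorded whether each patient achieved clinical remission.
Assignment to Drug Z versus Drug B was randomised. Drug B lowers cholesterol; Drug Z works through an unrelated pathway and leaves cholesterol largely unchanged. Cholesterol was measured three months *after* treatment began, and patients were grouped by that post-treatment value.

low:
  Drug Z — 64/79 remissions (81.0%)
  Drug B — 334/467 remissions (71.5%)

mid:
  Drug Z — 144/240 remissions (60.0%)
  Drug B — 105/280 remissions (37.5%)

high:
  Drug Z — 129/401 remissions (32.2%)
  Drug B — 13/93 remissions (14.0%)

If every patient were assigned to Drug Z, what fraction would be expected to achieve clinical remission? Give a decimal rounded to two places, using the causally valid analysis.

0.47

Cholesterol is downstream of the drug. One should not condition on a consequence of treatment, so the overall rates are the right comparison.
So P(outcome | do(Drug Z)) is just the pooled rate for Drug Z: 337/720 = 0.468.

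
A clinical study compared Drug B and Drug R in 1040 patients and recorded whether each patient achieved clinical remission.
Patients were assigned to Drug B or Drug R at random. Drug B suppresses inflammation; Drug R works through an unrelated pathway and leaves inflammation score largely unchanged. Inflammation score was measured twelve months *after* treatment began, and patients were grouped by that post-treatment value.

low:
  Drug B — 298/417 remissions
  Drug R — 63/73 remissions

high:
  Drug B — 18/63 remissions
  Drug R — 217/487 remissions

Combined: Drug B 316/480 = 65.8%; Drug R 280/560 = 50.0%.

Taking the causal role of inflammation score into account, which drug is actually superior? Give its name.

Stratifying would compare drugs among patients the drugs themselves sorted into inflammation score groups — a form of selection on an intermediate. The unconditioned pooled rates give the total causal effect.
Pooled: Drug B 65.8% vs Drug R 50.0%; Drug B is higher overall.

Drug B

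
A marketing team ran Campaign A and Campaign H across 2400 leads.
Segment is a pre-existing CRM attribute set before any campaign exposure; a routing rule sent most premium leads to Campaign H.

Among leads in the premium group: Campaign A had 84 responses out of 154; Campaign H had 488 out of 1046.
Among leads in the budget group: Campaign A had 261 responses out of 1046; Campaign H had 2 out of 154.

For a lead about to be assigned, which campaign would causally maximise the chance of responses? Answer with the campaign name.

Since customer segment is a pre-existing factor (not a product of the campaign) and it affects the outcome on its own, it is a confounder. The stratified rates, not the pooled rate, identify the causal effect.
Within each level — premium: 54.5% vs 46.7%; budget: 25.0% vs 1.3% — Campaign A is higher every time.

Campaign A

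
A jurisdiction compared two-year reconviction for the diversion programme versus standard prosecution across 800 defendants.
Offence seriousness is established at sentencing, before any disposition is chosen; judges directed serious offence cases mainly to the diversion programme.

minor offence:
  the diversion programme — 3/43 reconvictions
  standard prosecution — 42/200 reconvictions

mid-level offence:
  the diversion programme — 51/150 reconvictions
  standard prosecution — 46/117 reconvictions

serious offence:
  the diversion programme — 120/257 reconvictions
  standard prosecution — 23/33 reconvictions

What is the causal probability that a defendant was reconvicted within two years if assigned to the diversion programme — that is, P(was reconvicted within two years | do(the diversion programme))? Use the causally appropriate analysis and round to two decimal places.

0.30

Within every offence seriousness level the diversion programme has the lower rate, yet pooled standard prosecution does — Simpson's reversal.
The imbalance in offence seriousness arose from how defendants were allocated, not from anything the disposition did; and offence seriousness independently affects the outcome. The pooled gap is confounded — condition on offence seriousness.
Standardising the diversion programme to the population offence seriousness mix: 0.304·3/43 + 0.334·51/150 + 0.362·120/257 = 0.304.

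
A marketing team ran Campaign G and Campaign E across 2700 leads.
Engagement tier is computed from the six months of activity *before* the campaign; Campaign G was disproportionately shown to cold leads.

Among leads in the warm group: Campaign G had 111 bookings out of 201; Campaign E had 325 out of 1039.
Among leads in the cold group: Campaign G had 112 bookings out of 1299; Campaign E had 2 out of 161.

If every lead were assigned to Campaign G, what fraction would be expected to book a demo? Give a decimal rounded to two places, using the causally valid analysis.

Since engagement tier is a pre-existing factor (not a product of the campaign) and it affects the outcome on its own, it is a confounder. The stratified rates, not the pooled rate, identify the causal effect.
Standardising Campaign G to the population engagement tier mix: 0.459·111/201 + 0.541·112/1299 = 0.300.

0.30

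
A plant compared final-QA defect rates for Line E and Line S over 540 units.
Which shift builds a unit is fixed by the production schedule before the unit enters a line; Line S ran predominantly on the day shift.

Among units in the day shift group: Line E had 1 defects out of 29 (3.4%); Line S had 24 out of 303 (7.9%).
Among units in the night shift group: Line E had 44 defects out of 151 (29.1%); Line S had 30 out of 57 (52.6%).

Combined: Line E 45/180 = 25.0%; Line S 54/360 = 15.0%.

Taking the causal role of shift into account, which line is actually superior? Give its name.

Within every shift level Line E has the lower rate, yet pooled Line S does — Simpson's reversal.
Since shift is a pre-existing factor (not a product of the line) and it affects the outcome on its own, it is a confounder. The stratified rates, not the pooled rate, identify the causal effect.
Within each level — day shift: 3.4% vs 7.9%; night shift: 29.1% vs 52.6% — Line E is lower every time.

Line E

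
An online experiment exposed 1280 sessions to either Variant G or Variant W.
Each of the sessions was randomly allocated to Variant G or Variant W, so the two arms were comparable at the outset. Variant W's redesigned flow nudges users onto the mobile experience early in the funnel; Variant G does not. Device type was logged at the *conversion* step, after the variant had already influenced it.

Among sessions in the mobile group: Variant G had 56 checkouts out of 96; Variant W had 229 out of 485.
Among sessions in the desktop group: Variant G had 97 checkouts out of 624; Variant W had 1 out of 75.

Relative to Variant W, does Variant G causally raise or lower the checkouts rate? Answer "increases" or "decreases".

decreases

Device type is recorded after the variant and is itself shifted by it — it sits on the causal path from variant to outcome. Conditioning on a mediator would strip out part of the effect we want; the pooled comparison gives the total causal effect.
Pooled: Variant G 21.2% vs Variant W 41.1%; Variant W is higher overall.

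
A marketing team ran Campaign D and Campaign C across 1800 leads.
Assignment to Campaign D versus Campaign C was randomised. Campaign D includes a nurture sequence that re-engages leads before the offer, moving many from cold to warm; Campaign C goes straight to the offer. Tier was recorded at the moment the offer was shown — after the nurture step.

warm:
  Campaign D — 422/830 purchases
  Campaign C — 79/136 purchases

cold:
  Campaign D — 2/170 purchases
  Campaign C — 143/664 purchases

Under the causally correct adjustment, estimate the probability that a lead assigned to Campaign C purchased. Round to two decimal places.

0.28

Because the campaign influences engagement tier, engagement tier is a post-treatment mediator, not a confounder. Stratifying on it would bias the estimate; the causal effect is the crude pooled difference.
So P(outcome | do(Campaign C)) is just the pooled rate for Campaign C: 222/800 = 0.278.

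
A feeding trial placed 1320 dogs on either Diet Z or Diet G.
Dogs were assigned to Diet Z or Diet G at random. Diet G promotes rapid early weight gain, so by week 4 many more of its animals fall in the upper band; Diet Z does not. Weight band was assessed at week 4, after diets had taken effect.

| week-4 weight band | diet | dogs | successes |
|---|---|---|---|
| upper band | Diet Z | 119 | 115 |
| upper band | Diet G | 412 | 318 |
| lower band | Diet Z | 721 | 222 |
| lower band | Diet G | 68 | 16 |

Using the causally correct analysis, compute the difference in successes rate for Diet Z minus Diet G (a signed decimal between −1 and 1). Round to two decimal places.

-0.29

The distribution of week-4 weight band is itself part of what the diet does — it is an intermediate outcome. Holding it fixed would remove that part of the effect; the total effect is the pooled difference.
The causal difference is the pooled difference: 0.401 − 0.696 = -0.295.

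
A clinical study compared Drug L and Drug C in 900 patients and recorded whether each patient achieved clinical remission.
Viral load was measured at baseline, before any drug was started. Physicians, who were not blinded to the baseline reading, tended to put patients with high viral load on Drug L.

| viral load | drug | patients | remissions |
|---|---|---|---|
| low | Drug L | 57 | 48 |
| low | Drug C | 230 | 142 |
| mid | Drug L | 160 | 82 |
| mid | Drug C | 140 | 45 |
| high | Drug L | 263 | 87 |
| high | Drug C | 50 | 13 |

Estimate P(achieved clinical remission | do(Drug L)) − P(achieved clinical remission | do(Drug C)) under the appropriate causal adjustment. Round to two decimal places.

+0.16

Here viral load is a common cause — it drives both which drug a case falls under and the outcome. The crude comparison mixes populations; the stratum-specific rates are the causally relevant ones.
Adjusting over the population distribution of viral load: 0.319·(0.842−0.617) + 0.333·(0.512−0.321) + 0.348·(0.331−0.260) = +0.160.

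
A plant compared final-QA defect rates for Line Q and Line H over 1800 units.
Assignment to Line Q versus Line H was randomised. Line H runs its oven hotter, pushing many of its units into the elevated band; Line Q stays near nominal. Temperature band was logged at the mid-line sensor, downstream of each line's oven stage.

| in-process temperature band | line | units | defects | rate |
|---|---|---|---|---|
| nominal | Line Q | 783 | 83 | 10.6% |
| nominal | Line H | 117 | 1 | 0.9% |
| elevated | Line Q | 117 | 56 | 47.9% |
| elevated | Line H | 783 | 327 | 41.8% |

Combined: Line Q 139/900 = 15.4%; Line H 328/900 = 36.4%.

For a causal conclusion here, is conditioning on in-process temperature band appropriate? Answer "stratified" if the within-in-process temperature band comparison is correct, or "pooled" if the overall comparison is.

pooled

In-process temperature band lies on the pathway line → in-process temperature band → outcome, so adjusting for it blocks the indirect effect. For the total causal effect of line, use the unadjusted pooled rates.
Pooled: Line Q 15.4% vs Line H 36.4%; Line Q is lower overall.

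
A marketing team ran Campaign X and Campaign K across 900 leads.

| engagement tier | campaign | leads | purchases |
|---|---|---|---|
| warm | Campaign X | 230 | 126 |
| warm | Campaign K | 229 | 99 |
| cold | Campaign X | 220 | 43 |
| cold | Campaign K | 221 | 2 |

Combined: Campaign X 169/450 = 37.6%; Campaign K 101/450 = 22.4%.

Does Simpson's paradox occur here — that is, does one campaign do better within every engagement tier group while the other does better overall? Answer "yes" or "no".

Within each engagement tier level (warm 54.8% vs 43.2%; cold 19.5% vs 0.9%), Campaign X has the higher rate every time. Pooled: 37.6% vs 22.4% — Campaign X has the higher rate overall. They agree.

no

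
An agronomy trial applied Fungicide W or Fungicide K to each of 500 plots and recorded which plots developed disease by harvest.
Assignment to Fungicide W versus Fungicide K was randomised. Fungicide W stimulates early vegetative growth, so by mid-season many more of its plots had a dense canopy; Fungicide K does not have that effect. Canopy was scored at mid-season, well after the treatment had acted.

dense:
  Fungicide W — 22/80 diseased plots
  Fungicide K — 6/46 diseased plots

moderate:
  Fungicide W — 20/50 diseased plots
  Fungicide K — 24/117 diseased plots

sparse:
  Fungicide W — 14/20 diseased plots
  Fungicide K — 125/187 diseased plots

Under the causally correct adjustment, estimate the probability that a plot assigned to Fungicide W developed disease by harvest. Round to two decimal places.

Fungicide K is lower inside every mid-season canopy stratum but Fungicide W is lower in aggregate. Whether to stratify depends on how mid-season canopy relates to the fungicide.
Mid-season canopy lies on the pathway fungicide → mid-season canopy → outcome, so adjusting for it blocks the indirect effect. For the total causal effect of fungicide, use the unadjusted pooled rates.
So P(outcome | do(Fungicide W)) is just the pooled rate for Fungicide W: 56/150 = 0.373.

0.37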